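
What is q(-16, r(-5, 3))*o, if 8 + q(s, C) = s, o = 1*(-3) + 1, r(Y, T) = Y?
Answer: 48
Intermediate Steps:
o = -2 (o = -3 + 1 = -2)
q(s, C) = -8 + s
q(-16, r(-5, 3))*o = (-8 - 16)*(-2) = -24*(-2) = 48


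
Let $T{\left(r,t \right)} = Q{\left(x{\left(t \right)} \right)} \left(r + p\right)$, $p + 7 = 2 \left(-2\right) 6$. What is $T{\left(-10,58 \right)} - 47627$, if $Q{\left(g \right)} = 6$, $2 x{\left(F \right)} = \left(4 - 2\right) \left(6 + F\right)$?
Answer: $-47873$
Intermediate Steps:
$x{\left(F \right)} = 6 + F$ ($x{\left(F \right)} = \frac{\left(4 - 2\right) \left(6 + F\right)}{2} = \frac{2 \left(6 + F\right)}{2} = \frac{12 + 2 F}{2} = 6 + F$)
$p = -31$ ($p = -7 + 2 \left(-2\right) 6 = -7 - 24 = -31$)
$T{\left(r,t \right)} = -186 + 6 r$ ($T{\left(r,t \right)} = 6 \left(r - 31\right) = 6 \left(-31 + r\right) = -186 + 6 r$)
$T{\left(-10,58 \right)} - 47627 = \left(-186 + 6 \left(-10\right)\right) - 47627 = \left(-186 - 60\right) - 47627 = -246 - 47627 = -47873$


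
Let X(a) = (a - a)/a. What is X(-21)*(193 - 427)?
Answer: 0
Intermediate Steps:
X(a) = 0 (X(a) = 0/a = 0)
X(-21)*(193 - 427) = 0*(193 - 427) = 0*(-234) = 0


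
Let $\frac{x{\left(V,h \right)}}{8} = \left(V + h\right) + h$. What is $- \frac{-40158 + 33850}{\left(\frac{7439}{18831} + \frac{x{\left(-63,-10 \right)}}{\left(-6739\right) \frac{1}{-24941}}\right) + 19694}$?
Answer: $\frac{800498503572}{2187403389323} \approx 0.36596$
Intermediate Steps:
$x{\left(V,h \right)} = 8 V + 16 h$ ($x{\left(V,h \right)} = 8 \left(\left(V + h\right) + h\right) = 8 \left(V + 2 h\right) = 8 V + 16 h$)
$- \frac{-40158 + 33850}{\left(\frac{7439}{18831} + \frac{x{\left(-63,-10 \right)}}{\left(-6739\right) \frac{1}{-24941}}\right) + 19694} = - \frac{-40158 + 33850}{\left(\frac{7439}{18831} + \frac{8 \left(-63\right) + 16 \left(-10\right)}{\left(-6739\right) \frac{1}{-24941}}\right) + 19694} = - \frac{-6308}{\left(7439 \cdot \frac{1}{18831} + \frac{-504 - 160}{\left(-6739\right) \left(- \frac{1}{24941}\right)}\right) + 19694} = - \frac{-6308}{\left(\frac{7439}{18831} - \frac{664}{\frac{6739}{24941}}\right) + 19694} = - \frac{-6308}{\left(\frac{7439}{18831} - \frac{16560824}{6739}\right) + 19694} = - \frac{-6308}{- \frac{311806745323}{126902109} + 19694} = - \frac{-6308}{\frac{2187403389323}{126902109}} = - \frac{\left(-6308\right) 126902109}{2187403389323} = \left(-1\right) \left(- \frac{800498503572}{2187403389323}\right) = \frac{800498503572}{2187403389323}$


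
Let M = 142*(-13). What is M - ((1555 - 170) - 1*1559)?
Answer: -1672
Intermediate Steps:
M = -1846
M - ((1555 - 170) - 1*1559) = -1846 - ((1555 - 170) - 1*1559) = -1846 - (1385 - 1559) = -1846 - 1*(-174) = -1846 + 174 = -1672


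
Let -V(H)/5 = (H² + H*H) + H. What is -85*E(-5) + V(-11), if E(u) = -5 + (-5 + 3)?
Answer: -560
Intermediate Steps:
V(H) = -10*H² - 5*H (V(H) = -5*((H² + H*H) + H) = -5*((H² + H²) + H) = -5*(2*H² + H) = -5*(H + 2*H²) = -10*H² - 5*H)
E(u) = -7 (E(u) = -5 - 2 = -7)
-85*E(-5) + V(-11) = -85*(-7) - 5*(-11)*(1 + 2*(-11)) = 595 - 5*(-11)*(1 - 22) = 595 - 5*(-11)*(-21) = 595 - 1155 = -560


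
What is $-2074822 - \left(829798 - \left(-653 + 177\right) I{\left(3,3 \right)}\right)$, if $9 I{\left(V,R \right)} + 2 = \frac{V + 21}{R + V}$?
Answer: $- \frac{26142532}{9} \approx -2.9047 \cdot 10^{6}$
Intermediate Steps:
$I{\left(V,R \right)} = - \frac{2}{9} + \frac{21 + V}{9 \left(R + V\right)}$ ($I{\left(V,R \right)} = - \frac{2}{9} + \frac{\left(V + 21\right) \frac{1}{R + V}}{9} = - \frac{2}{9} + \frac{\left(21 + V\right) \frac{1}{R + V}}{9} = - \frac{2}{9} + \frac{\frac{1}{R + V} \left(21 + V\right)}{9} = - \frac{2}{9} + \frac{21 + V}{9 \left(R + V\right)}$)
$-2074822 - \left(829798 - \left(-653 + 177\right) I{\left(3,3 \right)}\right) = -2074822 - \left(829798 - \left(-653 + 177\right) \frac{21 - 3 - 6}{9 \left(3 + 3\right)}\right) = -2074822 - \left(829798 - - 476 \frac{21 - 3 - 6}{9 \cdot 6}\right) = -2074822 - \left(829798 - - 476 \cdot \frac{1}{9} \cdot \frac{1}{6} \cdot 12\right) = -2074822 - \left(829798 - \left(-476\right) \frac{2}{9}\right) = -2074822 - \left(829798 - - \frac{952}{9}\right) = -2074822 - \left(829798 + \frac{952}{9}\right) = -2074822 - \frac{7469134}{9} = - \frac{26142532}{9}$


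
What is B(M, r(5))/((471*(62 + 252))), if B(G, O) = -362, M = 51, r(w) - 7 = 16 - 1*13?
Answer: -181/73947 ≈ -0.0024477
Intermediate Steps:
r(w) = 10 (r(w) = 7 + (16 - 1*13) = 7 + (16 - 13) = 7 + 3 = 10)
B(M, r(5))/((471*(62 + 252))) = -362*1/(471*(62 + 252)) = -362/(471*314) = -362/147894 = -362*1/147894 = -181/73947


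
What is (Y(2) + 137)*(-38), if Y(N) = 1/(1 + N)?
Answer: -15656/3 ≈ -5218.7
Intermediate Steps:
(Y(2) + 137)*(-38) = (1/(1 + 2) + 137)*(-38) = (1/3 + 137)*(-38) = (412/3)*(-38) = -15656/3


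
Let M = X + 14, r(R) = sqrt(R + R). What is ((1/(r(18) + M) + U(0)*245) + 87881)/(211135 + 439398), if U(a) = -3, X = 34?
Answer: 4705885/35128782 ≈ 0.13396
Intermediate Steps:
r(R) = sqrt(2)*sqrt(R) (r(R) = sqrt(2*R) = sqrt(2)*sqrt(R))
M = 48 (M = 34 + 14 = 48)
((1/(r(18) + M) + U(0)*245) + 87881)/(211135 + 439398) = ((1/(sqrt(2)*sqrt(18) + 48) - 3*245) + 87881)/(211135 + 439398) = ((1/(sqrt(2)*(3*sqrt(2)) + 48) - 735) + 87881)/650533 = ((1/(6 + 48) - 735) + 87881)*(1/650533) = ((1/54 - 735) + 87881)*(1/650533) = (-39689/54 + 87881)*(1/650533) = (4705885/54)*(1/650533) = 4705885/35128782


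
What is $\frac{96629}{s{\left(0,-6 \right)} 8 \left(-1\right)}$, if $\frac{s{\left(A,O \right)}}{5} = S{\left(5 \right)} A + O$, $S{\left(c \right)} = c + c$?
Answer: $\frac{96629}{240} \approx 402.62$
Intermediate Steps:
$S{\left(c \right)} = 2 c$
$s{\left(A,O \right)} = 5 O + 50 A$ ($s{\left(A,O \right)} = 5 \left(2 \cdot 5 A + O\right) = 5 \left(10 A + O\right) = 5 \left(O + 10 A\right) = 5 O + 50 A$)
$\frac{96629}{s{\left(0,-6 \right)} 8 \left(-1\right)} = \frac{96629}{\left(5 \left(-6\right) + 50 \cdot 0\right) 8 \left(-1\right)} = \frac{96629}{\left(-30 + 0\right) 8 \left(-1\right)} = \frac{96629}{\left(-30\right) 8 \left(-1\right)} = \frac{96629}{\left(-240\right) \left(-1\right)} = \frac{96629}{240}$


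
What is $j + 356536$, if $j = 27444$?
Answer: $383980$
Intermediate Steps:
$j + 356536 = 27444 + 356536 = 383980$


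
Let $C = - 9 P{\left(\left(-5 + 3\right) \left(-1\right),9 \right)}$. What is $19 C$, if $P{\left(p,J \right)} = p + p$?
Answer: $-684$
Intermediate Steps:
$P{\left(p,J \right)} = 2 p$
$C = -36$ ($C = - 9 \cdot 2 \left(-5 + 3\right) \left(-1\right) = - 9 \cdot 2 \left(\left(-2\right) \left(-1\right)\right) = - 9 \cdot 2 \cdot 2 = \left(-9\right) 4 = -36$)
$19 C = 19 \left(-36\right) = -684$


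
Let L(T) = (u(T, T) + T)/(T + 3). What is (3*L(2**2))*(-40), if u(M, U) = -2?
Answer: -240/7 ≈ -34.286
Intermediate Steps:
L(T) = (-2 + T)/(3 + T) (L(T) = (-2 + T)/(T + 3) = (-2 + T)/(3 + T))
(3*L(2**2))*(-40) = (3*((-2 + 2**2)/(3 + 2**2)))*(-40) = (3*((-2 + 4)/(3 + 4)))*(-40) = (3*(2/7))*(-40) = (6/7)*(-40) = -240/7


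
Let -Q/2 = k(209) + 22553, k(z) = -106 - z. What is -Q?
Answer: 44476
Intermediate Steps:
Q = -44476 (Q = -2*((-106 - 1*209) + 22553) = -2*((-106 - 209) + 22553) = -2*(-315 + 22553) = -2*22238 = -44476)
-Q = -1*(-44476) = 44476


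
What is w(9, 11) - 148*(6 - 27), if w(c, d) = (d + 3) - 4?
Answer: 3118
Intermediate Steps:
w(c, d) = -1 + d (w(c, d) = (3 + d) - 4 = -1 + d)
w(9, 11) - 148*(6 - 27) = (-1 + 11) - 148*(6 - 27) = 10 - 148*(-21) = 10 + 3108 = 3118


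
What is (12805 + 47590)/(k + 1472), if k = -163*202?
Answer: -60395/31454 ≈ -1.9201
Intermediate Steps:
k = -32926
(12805 + 47590)/(k + 1472) = (12805 + 47590)/(-32926 + 1472) = 60395/(-31454) = 60395*(-1/31454) = -60395/31454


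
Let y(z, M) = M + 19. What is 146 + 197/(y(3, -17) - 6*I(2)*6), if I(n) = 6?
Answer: 31047/214 ≈ 145.08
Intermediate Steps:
y(z, M) = 19 + M
146 + 197/(y(3, -17) - 6*I(2)*6) = 146 + 197/((19 - 17) - 6*6*6) = 146 + 197/(2 - 36*6) = 146 + 197/(2 - 216) = 146 + 197/(-214) = 146 - 1/214*197 = 146 - 197/214 = 31047/214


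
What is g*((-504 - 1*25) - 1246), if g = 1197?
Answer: -2124675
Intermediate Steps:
g*((-504 - 1*25) - 1246) = 1197*((-504 - 1*25) - 1246) = 1197*((-504 - 25) - 1246) = 1197*(-529 - 1246) = 1197*(-1775) = -2124675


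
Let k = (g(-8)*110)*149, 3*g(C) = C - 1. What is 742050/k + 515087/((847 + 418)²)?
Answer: -3521576162/238433525 ≈ -14.770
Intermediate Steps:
g(C) = -⅓ + C/3 (g(C) = (C - 1)/3 = (-1 + C)/3 = -⅓ + C/3)
k = -49170 (k = ((-⅓ + (⅓)*(-8))*110)*149 = ((-⅓ - 8/3)*110)*149 = -3*110*149 = -330*149 = -49170)
742050/k + 515087/((847 + 418)²) = 742050/(-49170) + 515087/((847 + 418)²) = 742050*(-1/49170) + 515087/(1265²) = -24735/1639 + 515087/1600225 = -3521576162/238433525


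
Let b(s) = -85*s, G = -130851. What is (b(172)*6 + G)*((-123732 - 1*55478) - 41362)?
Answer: 48210642612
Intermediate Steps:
(b(172)*6 + G)*((-123732 - 1*55478) - 41362) = (-85*172*6 - 130851)*((-123732 - 1*55478) - 41362) = (-14620*6 - 130851)*((-123732 - 55478) - 41362) = (-87720 - 130851)*(-179210 - 41362) = -218571*(-220572) = 48210642612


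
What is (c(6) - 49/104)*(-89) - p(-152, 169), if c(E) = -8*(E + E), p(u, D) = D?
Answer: 875361/104 ≈ 8416.9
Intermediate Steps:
c(E) = -16*E
(c(6) - 49/104)*(-89) - p(-152, 169) = (-16*6 - 49/104)*(-89) - 1*169 = (-96 - 49*1/104)*(-89) - 169 = (-96 - 49/104)*(-89) - 169 = -10033/104*(-89) - 169 = 892937/104 - 169 = 875361/104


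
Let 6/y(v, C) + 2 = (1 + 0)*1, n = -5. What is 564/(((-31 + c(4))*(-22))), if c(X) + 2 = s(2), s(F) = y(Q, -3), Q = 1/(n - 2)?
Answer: 94/143 ≈ 0.65734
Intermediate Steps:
Q = -1/7 (Q = 1/(-5 - 2) = 1/(-7) = -1/7 ≈ -0.14286)
y(v, C) = -6 (y(v, C) = 6/(-2 + (1 + 0)*1) = 6/(-2 + 1*1) = 6/(-2 + 1) = 6/(-1) = 6*(-1) = -6)
s(F) = -6
c(X) = -8 (c(X) = -2 - 6 = -8)
564/(((-31 + c(4))*(-22))) = 564/(((-31 - 8)*(-22))) = 564/((-39*(-22))) = 564/858 = 564*(1/858) = 94/143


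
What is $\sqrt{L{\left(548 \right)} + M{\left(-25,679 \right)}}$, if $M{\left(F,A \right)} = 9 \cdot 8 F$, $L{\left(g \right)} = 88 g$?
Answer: $2 \sqrt{11606} \approx 215.46$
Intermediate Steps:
$M{\left(F,A \right)} = 72 F$
$\sqrt{L{\left(548 \right)} + M{\left(-25,679 \right)}} = \sqrt{88 \cdot 548 + 72 \left(-25\right)} = \sqrt{48224 - 1800} = \sqrt{46424} = 2 \sqrt{11606}$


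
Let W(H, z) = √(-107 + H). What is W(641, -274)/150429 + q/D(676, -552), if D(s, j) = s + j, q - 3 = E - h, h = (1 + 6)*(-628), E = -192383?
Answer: -1516 + √534/150429 ≈ -1516.0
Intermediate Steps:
h = -4396 (h = 7*(-628) = -4396)
q = -187984 (q = 3 + (-192383 - 1*(-4396)) = 3 + (-192383 + 4396) = 3 - 187987 = -187984)
D(s, j) = j + s
W(641, -274)/150429 + q/D(676, -552) = √(-107 + 641)/150429 - 187984/(-552 + 676) = √534*(1/150429) - 187984/124 = √534/150429 - 187984*1/124 = √534/150429 - 1516 = -1516 + √534/150429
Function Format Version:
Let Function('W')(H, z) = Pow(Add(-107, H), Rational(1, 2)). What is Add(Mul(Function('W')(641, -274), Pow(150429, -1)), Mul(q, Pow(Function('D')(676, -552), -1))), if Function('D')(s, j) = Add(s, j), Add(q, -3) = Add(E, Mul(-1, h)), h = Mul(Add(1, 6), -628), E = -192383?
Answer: Add(-1516, Mul(Rational(1, 150429), Pow(534, Rational(1, 2)))) ≈ -1516.0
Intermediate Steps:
h = -4396 (h = Mul(7, -628) = -4396)
q = -187984 (q = Add(3, Add(-192383, Mul(-1, -4396))) = Add(3, Add(-192383, 4396)) = Add(3, -187987) = -187984)
Function('D')(s, j) = Add(j, s)
Add(Mul(Function('W')(641, -274), Pow(150429, -1)), Mul(q, Pow(Function('D')(676, -552), -1))) = Add(Mul(Pow(Add(-107, 641), Rational(1, 2)), Pow(150429, -1)), Mul(-187984, Pow(Add(-552, 676), -1))) = Add(Mul(Pow(534, Rational(1, 2)), Rational(1, 150429)), Mul(-187984, Pow(124, -1))) = Add(Mul(Rational(1, 150429), Pow(534, Rational(1, 2))), Mul(-187984, Rational(1, 124))) = Add(Mul(Rational(1, 150429), Pow(534, Rational(1, 2))), -1516) = Add(-1516, Mul(Rational(1, 150429), Pow(534, Rational(1, 2))))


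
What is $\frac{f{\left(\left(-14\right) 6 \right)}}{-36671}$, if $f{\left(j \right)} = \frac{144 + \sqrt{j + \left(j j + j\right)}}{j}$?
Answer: $\frac{12}{256697} + \frac{\sqrt{1722}}{1540182} \approx 7.3691 \cdot 10^{-5}$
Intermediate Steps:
$f{\left(j \right)} = \frac{144 + \sqrt{j^{2} + 2 j}}{j}$ ($f{\left(j \right)} = \frac{144 + \sqrt{j + \left(j^{2} + j\right)}}{j} = \frac{144 + \sqrt{j + \left(j + j^{2}\right)}}{j} = \frac{144 + \sqrt{j^{2} + 2 j}}{j}$)
$\frac{f{\left(\left(-14\right) 6 \right)}}{-36671} = \frac{\frac{1}{\left(-14\right) 6} \left(144 + \sqrt{\left(-14\right) 6 \left(2 - 84\right)}\right)}{-36671} = \frac{144 + \sqrt{- 84 \left(2 - 84\right)}}{-84} \left(- \frac{1}{36671}\right) = - \frac{144 + \sqrt{\left(-84\right) \left(-82\right)}}{84} \left(- \frac{1}{36671}\right) = - \frac{144 + \sqrt{6888}}{84} \left(- \frac{1}{36671}\right) = - \frac{144 + 2 \sqrt{1722}}{84} \left(- \frac{1}{36671}\right) = \left(- \frac{12}{7} - \frac{\sqrt{1722}}{42}\right) \left(- \frac{1}{36671}\right) = \frac{12}{256697} + \frac{\sqrt{1722}}{1540182}$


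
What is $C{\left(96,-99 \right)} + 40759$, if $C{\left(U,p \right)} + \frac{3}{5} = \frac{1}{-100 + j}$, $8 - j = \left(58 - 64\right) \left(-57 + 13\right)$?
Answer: $\frac{72549947}{1780} \approx 40758.0$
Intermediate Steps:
$j = -256$ ($j = 8 - \left(58 - 64\right) \left(-57 + 13\right) = 8 - \left(-6\right) \left(-44\right) = 8 - 264 = -256$)
$C{\left(U,p \right)} = - \frac{1073}{1780}$ ($C{\left(U,p \right)} = - \frac{3}{5} + \frac{1}{-100 - 256} = - \frac{3}{5} + \frac{1}{-356} = - \frac{3}{5} - \frac{1}{356} = - \frac{1073}{1780}$)
$C{\left(96,-99 \right)} + 40759 = - \frac{1073}{1780} + 40759 = \frac{72549947}{1780}$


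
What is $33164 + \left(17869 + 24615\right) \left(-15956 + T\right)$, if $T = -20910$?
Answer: $-1566181980$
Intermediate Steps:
$33164 + \left(17869 + 24615\right) \left(-15956 + T\right) = 33164 + \left(17869 + 24615\right) \left(-15956 - 20910\right) = 33164 + 42484 \left(-36866\right) = 33164 - 1566215144 = -1566181980$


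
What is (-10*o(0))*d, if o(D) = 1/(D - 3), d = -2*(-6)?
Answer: 40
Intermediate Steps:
d = 12
o(D) = 1/(-3 + D)
(-10*o(0))*d = -10/(-3 + 0)*12 = -10/(-3)*12 = -10*(-⅓)*12 = (10/3)*12 = 40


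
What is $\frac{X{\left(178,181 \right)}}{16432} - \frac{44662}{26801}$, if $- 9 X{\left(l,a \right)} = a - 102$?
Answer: $- \frac{83634065}{50171472} \approx -1.667$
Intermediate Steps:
$X{\left(l,a \right)} = \frac{34}{3} - \frac{a}{9}$ ($X{\left(l,a \right)} = - \frac{a - 102}{9} = - \frac{-102 + a}{9} = \frac{34}{3} - \frac{a}{9}$)
$\frac{X{\left(178,181 \right)}}{16432} - \frac{44662}{26801} = \frac{\frac{34}{3} - \frac{181}{9}}{16432} - \frac{44662}{26801} = \left(\frac{34}{3} - \frac{181}{9}\right) \frac{1}{16432} - \frac{44662}{26801} = \left(- \frac{79}{9}\right) \frac{1}{16432} - \frac{44662}{26801} = - \frac{1}{1872} - \frac{44662}{26801} = - \frac{83634065}{50171472}$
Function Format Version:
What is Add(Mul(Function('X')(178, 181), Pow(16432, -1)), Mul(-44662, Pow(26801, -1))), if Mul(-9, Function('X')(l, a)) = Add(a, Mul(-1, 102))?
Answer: Rational(-83634065, 50171472) ≈ -1.6670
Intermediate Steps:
Function('X')(l, a) = Add(Rational(34, 3), Mul(Rational(-1, 9), a)) (Function('X')(l, a) = Mul(Rational(-1, 9), Add(a, Mul(-1, 102))) = Mul(Rational(-1, 9), Add(a, -102)) = Mul(Rational(-1, 9), Add(-102, a)) = Add(Rational(34, 3), Mul(Rational(-1, 9), a)))
Add(Mul(Function('X')(178, 181), Pow(16432, -1)), Mul(-44662, Pow(26801, -1))) = Add(Mul(Add(Rational(34, 3), Mul(Rational(-1, 9), 181)), Pow(16432, -1)), Mul(-44662, Pow(26801, -1))) = Add(Mul(Add(Rational(34, 3), Rational(-181, 9)), Rational(1, 16432)), Mul(-44662, Rational(1, 26801))) = Add(Mul(Rational(-79, 9), Rational(1, 16432)), Rational(-44662, 26801)) = Add(Rational(-1, 1872), Rational(-44662, 26801)) = Rational(-83634065, 50171472)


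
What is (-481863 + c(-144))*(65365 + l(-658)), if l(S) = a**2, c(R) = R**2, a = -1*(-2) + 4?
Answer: -30158166927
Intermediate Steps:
a = 6 (a = 2 + 4 = 6)
l(S) = 36 (l(S) = 6**2 = 36)
(-481863 + c(-144))*(65365 + l(-658)) = (-481863 + (-144)**2)*(65365 + 36) = (-481863 + 20736)*65401 = -461127*65401 = -30158166927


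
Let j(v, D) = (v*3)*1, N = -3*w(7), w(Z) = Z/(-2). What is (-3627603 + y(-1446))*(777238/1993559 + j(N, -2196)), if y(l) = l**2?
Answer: -195387743600091/3987118 ≈ -4.9005e+7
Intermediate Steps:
w(Z) = -Z/2 (w(Z) = Z*(-1/2) = -Z/2)
N = 21/2 (N = -(-3)*7/2 = -3*(-7/2) = 21/2 ≈ 10.500)
j(v, D) = 3*v (j(v, D) = (3*v)*1 = 3*v)
(-3627603 + y(-1446))*(777238/1993559 + j(N, -2196)) = (-3627603 + (-1446)**2)*(777238/1993559 + 3*(21/2)) = (-3627603 + 2090916)*(777238*(1/1993559) + 63/2) = -1536687*(777238/1993559 + 63/2) = -1536687*127148693/3987118 = -195387743600091/3987118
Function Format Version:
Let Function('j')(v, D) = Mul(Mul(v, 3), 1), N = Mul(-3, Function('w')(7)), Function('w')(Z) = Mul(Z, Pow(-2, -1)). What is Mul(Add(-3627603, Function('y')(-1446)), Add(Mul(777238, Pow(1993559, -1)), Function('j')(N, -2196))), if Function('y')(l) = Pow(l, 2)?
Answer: Rational(-195387743600091, 3987118) ≈ -4.9005e+7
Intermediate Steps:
Function('w')(Z) = Mul(Rational(-1, 2), Z) (Function('w')(Z) = Mul(Z, Rational(-1, 2)) = Mul(Rational(-1, 2), Z))
N = Rational(21, 2) (N = Mul(-3, Mul(Rational(-1, 2), 7)) = Mul(-3, Rational(-7, 2)) = Rational(21, 2) ≈ 10.500)
Function('j')(v, D) = Mul(3, v) (Function('j')(v, D) = Mul(Mul(3, v), 1) = Mul(3, v))
Mul(Add(-3627603, Function('y')(-1446)), Add(Mul(777238, Pow(1993559, -1)), Function('j')(N, -2196))) = Mul(Add(-3627603, Pow(-1446, 2)), Add(Mul(777238, Pow(1993559, -1)), Mul(3, Rational(21, 2)))) = Mul(Add(-3627603, 2090916), Add(Mul(777238, Rational(1, 1993559)), Rational(63, 2))) = Mul(-1536687, Add(Rational(777238, 1993559), Rational(63, 2))) = Mul(-1536687, Rational(127148693, 3987118)) = Rational(-195387743600091, 3987118)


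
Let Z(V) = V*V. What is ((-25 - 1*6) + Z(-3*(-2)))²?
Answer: 25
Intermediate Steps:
Z(V) = V²
((-25 - 1*6) + Z(-3*(-2)))² = ((-25 - 1*6) + (-3*(-2))²)² = ((-25 - 6) + 6²)² = (-31 + 36)² = 5² = 25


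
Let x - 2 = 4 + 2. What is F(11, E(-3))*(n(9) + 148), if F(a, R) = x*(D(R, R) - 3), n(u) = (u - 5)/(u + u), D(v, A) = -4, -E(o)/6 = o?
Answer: -74704/9 ≈ -8300.4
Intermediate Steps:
E(o) = -6*o
n(u) = (-5 + u)/(2*u) (n(u) = (-5 + u)/((2*u)) = (-5 + u)*(1/(2*u)) = (-5 + u)/(2*u))
x = 8 (x = 2 + (4 + 2) = 2 + 6 = 8)
F(a, R) = -56 (F(a, R) = 8*(-4 - 3) = 8*(-7) = -56)
F(11, E(-3))*(n(9) + 148) = -56*((½)*(-5 + 9)/9 + 148) = -56*((½)*(⅑)*4 + 148) = -56*(2/9 + 148) = -56*1334/9 = -74704/9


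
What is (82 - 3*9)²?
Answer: 3025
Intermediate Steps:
(82 - 3*9)² = (82 - 27)² = 55² = 3025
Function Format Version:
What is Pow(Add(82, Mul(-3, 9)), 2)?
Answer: 3025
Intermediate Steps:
Pow(Add(82, Mul(-3, 9)), 2) = Pow(Add(82, -27), 2) = Pow(55, 2) = 3025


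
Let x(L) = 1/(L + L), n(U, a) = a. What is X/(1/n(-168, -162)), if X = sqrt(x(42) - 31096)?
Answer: -27*I*sqrt(54853323)/7 ≈ -28567.0*I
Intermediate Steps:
x(L) = 1/(2*L)
X = I*sqrt(54853323)/42 (X = sqrt((1/2)/42 - 31096) = sqrt((1/2)*(1/42) - 31096) = sqrt(1/84 - 31096) = sqrt(-2612063/84) = I*sqrt(54853323)/42 ≈ 176.34*I)
X/(1/n(-168, -162)) = (I*sqrt(54853323)/42)/(1/(-162)) = (I*sqrt(54853323)/42)/(-1/162) = (I*sqrt(54853323)/42)*(-162) = -27*I*sqrt(54853323)/7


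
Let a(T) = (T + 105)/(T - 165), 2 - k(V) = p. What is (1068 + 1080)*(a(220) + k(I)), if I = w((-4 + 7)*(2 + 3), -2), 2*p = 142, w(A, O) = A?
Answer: -1490712/11 ≈ -1.3552e+5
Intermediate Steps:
p = 71 (p = (½)*142 = 71)
I = 15 (I = (-4 + 7)*(2 + 3) = 3*5 = 15)
k(V) = -69 (k(V) = 2 - 1*71 = 2 - 71 = -69)
a(T) = (105 + T)/(-165 + T)
(1068 + 1080)*(a(220) + k(I)) = (1068 + 1080)*((105 + 220)/(-165 + 220) - 69) = 2148*(325/55 - 69) = 2148*((1/55)*325 - 69) = 2148*(65/11 - 69) = 2148*(-694/11) = -1490712/11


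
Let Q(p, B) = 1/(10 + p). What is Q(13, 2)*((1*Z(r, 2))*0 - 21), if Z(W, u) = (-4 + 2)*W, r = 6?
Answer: -21/23 ≈ -0.91304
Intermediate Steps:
Z(W, u) = -2*W
Q(13, 2)*((1*Z(r, 2))*0 - 21) = ((1*(-2*6))*0 - 21)/(10 + 13) = ((1*(-12))*0 - 21)/23 = (-12*0 - 21)/23 = (0 - 21)/23 = (1/23)*(-21) = -21/23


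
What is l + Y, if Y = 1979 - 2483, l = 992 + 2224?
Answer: 2712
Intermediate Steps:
l = 3216
Y = -504
l + Y = 3216 - 504 = 2712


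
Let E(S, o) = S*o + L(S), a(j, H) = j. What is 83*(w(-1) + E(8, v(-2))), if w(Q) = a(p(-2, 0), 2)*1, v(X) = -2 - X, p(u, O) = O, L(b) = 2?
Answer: 166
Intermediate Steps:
E(S, o) = 2 + S*o (E(S, o) = S*o + 2 = 2 + S*o)
w(Q) = 0 (w(Q) = 0*1 = 0)
83*(w(-1) + E(8, v(-2))) = 83*(0 + (2 + 8*(-2 - 1*(-2)))) = 83*(0 + (2 + 8*(-2 + 2))) = 83*(0 + (2 + 8*0)) = 83*(0 + (2 + 0)) = 83*(0 + 2) = 83*2 = 166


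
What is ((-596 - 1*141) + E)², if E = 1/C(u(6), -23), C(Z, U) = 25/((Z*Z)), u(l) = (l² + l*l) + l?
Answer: 152300281/625 ≈ 2.4368e+5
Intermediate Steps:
u(l) = l + 2*l² (u(l) = (l² + l²) + l = 2*l² + l = l + 2*l²)
C(Z, U) = 25/Z² (C(Z, U) = 25/(Z²) = 25/Z²)
E = 6084/25 (E = 1/(25/(6*(1 + 2*6))²) = 1/(25/(6*(1 + 12))²) = 1/(25/(6*13)²) = 1/(25/78²) = 1/(25*(1/6084)) = 1/(25/6084) = 6084/25 ≈ 243.36)
((-596 - 1*141) + E)² = ((-596 - 1*141) + 6084/25)² = ((-596 - 141) + 6084/25)² = (-737 + 6084/25)² = (-12341/25)² = 152300281/625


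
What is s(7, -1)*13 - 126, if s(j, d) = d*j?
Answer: -217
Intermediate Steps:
s(7, -1)*13 - 126 = -1*7*13 - 126 = -7*13 - 126 = -91 - 126 = -217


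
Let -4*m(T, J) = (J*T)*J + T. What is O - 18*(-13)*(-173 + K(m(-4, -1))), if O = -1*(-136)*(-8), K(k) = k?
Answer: -41102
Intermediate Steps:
m(T, J) = -T/4 - T*J²/4 (m(T, J) = -((J*T)*J + T)/4 = -(T*J² + T)/4 = -(T + T*J²)/4 = -T/4 - T*J²/4)
O = -1088 (O = 136*(-8) = -1088)
O - 18*(-13)*(-173 + K(m(-4, -1))) = -1088 - 18*(-13)*(-173 - ¼*(-4)*(1 + (-1)²)) = -1088 - (-234)*(-173 - ¼*(-4)*(1 + 1)) = -1088 - (-234)*(-173 - ¼*(-4)*2) = -1088 - (-234)*(-173 + 2) = -1088 - (-234)*(-171) = -1088 - 1*40014 = -1088 - 40014 = -41102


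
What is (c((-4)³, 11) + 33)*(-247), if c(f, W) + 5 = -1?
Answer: -6669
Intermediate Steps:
c(f, W) = -6 (c(f, W) = -5 - 1 = -6)
(c((-4)³, 11) + 33)*(-247) = (-6 + 33)*(-247) = 27*(-247) = -6669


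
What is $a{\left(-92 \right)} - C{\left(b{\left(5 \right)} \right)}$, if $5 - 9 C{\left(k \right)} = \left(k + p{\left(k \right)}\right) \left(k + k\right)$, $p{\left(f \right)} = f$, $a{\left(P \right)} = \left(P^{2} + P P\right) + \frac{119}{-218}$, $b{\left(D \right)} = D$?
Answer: $\frac{33232375}{1962} \approx 16938.0$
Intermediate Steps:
$a{\left(P \right)} = - \frac{119}{218} + 2 P^{2}$ ($a{\left(P \right)} = \left(P^{2} + P^{2}\right) + 119 \left(- \frac{1}{218}\right) = 2 P^{2} - \frac{119}{218} = - \frac{119}{218} + 2 P^{2}$)
$C{\left(k \right)} = \frac{5}{9} - \frac{4 k^{2}}{9}$ ($C{\left(k \right)} = \frac{5}{9} - \frac{\left(k + k\right) \left(k + k\right)}{9} = \frac{5}{9} - \frac{2 k 2 k}{9} = \frac{5}{9} - \frac{4 k^{2}}{9}$)
$a{\left(-92 \right)} - C{\left(b{\left(5 \right)} \right)} = \left(- \frac{119}{218} + 2 \left(-92\right)^{2}\right) - \left(\frac{5}{9} - \frac{4 \cdot 5^{2}}{9}\right) = \left(- \frac{119}{218} + 2 \cdot 8464\right) - \left(\frac{5}{9} - \frac{100}{9}\right) = \left(- \frac{119}{218} + 16928\right) - \left(\frac{5}{9} - \frac{100}{9}\right) = \frac{3690185}{218} - - \frac{95}{9} = \frac{3690185}{218} + \frac{95}{9} = \frac{33232375}{1962}$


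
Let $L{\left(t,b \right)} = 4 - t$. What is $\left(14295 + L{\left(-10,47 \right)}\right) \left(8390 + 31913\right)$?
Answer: $576695627$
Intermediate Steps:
$\left(14295 + L{\left(-10,47 \right)}\right) \left(8390 + 31913\right) = \left(14295 + \left(4 - -10\right)\right) \left(8390 + 31913\right) = \left(14295 + \left(4 + 10\right)\right) 40303 = \left(14295 + 14\right) 40303 = 14309 \cdot 40303 = 576695627$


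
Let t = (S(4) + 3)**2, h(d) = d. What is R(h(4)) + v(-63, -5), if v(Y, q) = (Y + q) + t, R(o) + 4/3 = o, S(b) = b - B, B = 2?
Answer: -121/3 ≈ -40.333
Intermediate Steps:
S(b) = -2 + b (S(b) = b - 1*2 = b - 2 = -2 + b)
R(o) = -4/3 + o
t = 25 (t = ((-2 + 4) + 3)**2 = (2 + 3)**2 = 5**2 = 25)
v(Y, q) = 25 + Y + q (v(Y, q) = (Y + q) + 25 = 25 + Y + q)
R(h(4)) + v(-63, -5) = (-4/3 + 4) + (25 - 63 - 5) = 8/3 - 43 = -121/3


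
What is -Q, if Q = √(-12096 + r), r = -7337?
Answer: -I*√19433 ≈ -139.4*I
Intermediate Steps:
Q = I*√19433 (Q = √(-12096 - 7337) = √(-19433) = I*√19433 ≈ 139.4*I)
-Q = -I*√19433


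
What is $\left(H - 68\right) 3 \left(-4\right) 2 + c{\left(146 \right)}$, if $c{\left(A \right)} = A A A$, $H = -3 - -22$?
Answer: $3113312$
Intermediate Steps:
$H = 19$ ($H = -3 + 22 = 19$)
$c{\left(A \right)} = A^{3}$ ($c{\left(A \right)} = A^{2} A = A^{3}$)
$\left(H - 68\right) 3 \left(-4\right) 2 + c{\left(146 \right)} = \left(19 - 68\right) 3 \left(-4\right) 2 + 146^{3} = - 49 \left(\left(-12\right) 2\right) + 3112136 = \left(-49\right) \left(-24\right) + 3112136 = 1176 + 3112136 = 3113312$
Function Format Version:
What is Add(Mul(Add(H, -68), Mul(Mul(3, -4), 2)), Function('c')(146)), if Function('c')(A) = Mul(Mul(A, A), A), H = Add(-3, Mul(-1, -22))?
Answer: 3113312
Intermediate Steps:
H = 19 (H = Add(-3, 22) = 19)
Function('c')(A) = Pow(A, 3) (Function('c')(A) = Mul(Pow(A, 2), A) = Pow(A, 3))
Add(Mul(Add(H, -68), Mul(Mul(3, -4), 2)), Function('c')(146)) = Add(Mul(Add(19, -68), Mul(Mul(3, -4), 2)), Pow(146, 3)) = Add(Mul(-49, Mul(-12, 2)), 3112136) = Add(Mul(-49, -24), 3112136) = Add(1176, 3112136) = 3113312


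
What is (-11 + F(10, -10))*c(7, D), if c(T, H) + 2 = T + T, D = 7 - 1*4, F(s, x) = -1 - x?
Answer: -24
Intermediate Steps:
D = 3 (D = 7 - 4 = 3)
c(T, H) = -2 + 2*T (c(T, H) = -2 + (T + T) = -2 + 2*T)
(-11 + F(10, -10))*c(7, D) = (-11 + (-1 - 1*(-10)))*(-2 + 2*7) = (-11 + (-1 + 10))*(-2 + 14) = (-11 + 9)*12 = -2*12 = -24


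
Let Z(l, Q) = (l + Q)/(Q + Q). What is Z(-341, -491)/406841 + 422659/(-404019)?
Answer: -84429741945625/80706403543689 ≈ -1.0461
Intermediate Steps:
Z(l, Q) = (Q + l)/(2*Q) (Z(l, Q) = (Q + l)/((2*Q)) = (Q + l)*(1/(2*Q)) = (Q + l)/(2*Q))
Z(-341, -491)/406841 + 422659/(-404019) = ((½)*(-491 - 341)/(-491))/406841 + 422659/(-404019) = ((½)*(-1/491)*(-832))*(1/406841) + 422659*(-1/404019) = (416/491)*(1/406841) - 422659/404019 = 416/199758931 - 422659/404019 = -84429741945625/80706403543689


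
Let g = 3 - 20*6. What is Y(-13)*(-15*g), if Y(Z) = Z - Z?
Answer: 0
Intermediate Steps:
g = -117 (g = 3 - 5*24 = 3 - 120 = -117)
Y(Z) = 0
Y(-13)*(-15*g) = 0*(-15*(-117)) = 0*1755 = 0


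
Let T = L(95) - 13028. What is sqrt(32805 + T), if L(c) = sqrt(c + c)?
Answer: sqrt(19777 + sqrt(190)) ≈ 140.68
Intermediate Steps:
L(c) = sqrt(2)*sqrt(c) (L(c) = sqrt(2*c) = sqrt(2)*sqrt(c))
T = -13028 + sqrt(190) (T = sqrt(2)*sqrt(95) - 13028 = sqrt(190) - 13028 = -13028 + sqrt(190) ≈ -13014.)
sqrt(32805 + T) = sqrt(32805 + (-13028 + sqrt(190))) = sqrt(19777 + sqrt(190))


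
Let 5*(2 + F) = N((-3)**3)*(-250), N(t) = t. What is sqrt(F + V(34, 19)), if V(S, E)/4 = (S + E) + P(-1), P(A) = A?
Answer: 2*sqrt(389) ≈ 39.446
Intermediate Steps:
F = 1348 (F = -2 + ((-3)**3*(-250))/5 = -2 + (-27*(-250))/5 = -2 + (1/5)*6750 = -2 + 1350 = 1348)
V(S, E) = -4 + 4*E + 4*S (V(S, E) = 4*((S + E) - 1) = 4*((E + S) - 1) = 4*(-1 + E + S) = -4 + 4*E + 4*S)
sqrt(F + V(34, 19)) = sqrt(1348 + (-4 + 4*19 + 4*34)) = sqrt(1348 + (-4 + 76 + 136)) = sqrt(1348 + 208) = sqrt(1556) = 2*sqrt(389)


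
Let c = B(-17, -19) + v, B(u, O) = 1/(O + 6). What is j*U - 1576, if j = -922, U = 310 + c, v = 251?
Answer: -6743712/13 ≈ -5.1875e+5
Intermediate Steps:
B(u, O) = 1/(6 + O)
c = 3262/13 (c = 1/(6 - 19) + 251 = 1/(-13) + 251 = -1/13 + 251 = 3262/13 ≈ 250.92)
U = 7292/13 (U = 310 + 3262/13 = 7292/13 ≈ 560.92)
j*U - 1576 = -922*7292/13 - 1576 = -6723224/13 - 1576 = -6743712/13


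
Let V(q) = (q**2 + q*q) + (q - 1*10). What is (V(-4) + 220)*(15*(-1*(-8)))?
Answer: 28560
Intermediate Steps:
V(q) = -10 + q + 2*q**2 (V(q) = (q**2 + q**2) + (q - 10) = 2*q**2 + (-10 + q) = -10 + q + 2*q**2)
(V(-4) + 220)*(15*(-1*(-8))) = ((-10 - 4 + 2*(-4)**2) + 220)*(15*(-1*(-8))) = ((-10 - 4 + 2*16) + 220)*(15*8) = ((-10 - 4 + 32) + 220)*120 = (18 + 220)*120 = 238*120 = 28560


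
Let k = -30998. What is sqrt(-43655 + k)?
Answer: I*sqrt(74653) ≈ 273.23*I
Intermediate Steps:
sqrt(-43655 + k) = sqrt(-43655 - 30998) = sqrt(-74653) = I*sqrt(74653)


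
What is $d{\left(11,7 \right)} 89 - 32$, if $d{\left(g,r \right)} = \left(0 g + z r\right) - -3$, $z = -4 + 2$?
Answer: $-1011$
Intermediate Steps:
$z = -2$
$d{\left(g,r \right)} = 3 - 2 r$ ($d{\left(g,r \right)} = \left(0 g - 2 r\right) - -3 = \left(0 - 2 r\right) + 3 = - 2 r + 3 = 3 - 2 r$)
$d{\left(11,7 \right)} 89 - 32 = \left(3 - 14\right) 89 - 32 = \left(-11\right) 89 - 32 = -979 - 32 = -1011$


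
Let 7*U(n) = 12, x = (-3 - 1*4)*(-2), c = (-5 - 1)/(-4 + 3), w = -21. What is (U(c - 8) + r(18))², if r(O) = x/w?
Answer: 484/441 ≈ 1.0975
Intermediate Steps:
c = 6 (c = -6/(-1) = -6*(-1) = 6)
x = 14 (x = (-3 - 4)*(-2) = -7*(-2) = 14)
r(O) = -⅔ (r(O) = 14/(-21) = 14*(-1/21) = -⅔)
U(n) = 12/7 (U(n) = (⅐)*12 = 12/7)
(U(c - 8) + r(18))² = (12/7 - ⅔)² = (22/21)² = 484/441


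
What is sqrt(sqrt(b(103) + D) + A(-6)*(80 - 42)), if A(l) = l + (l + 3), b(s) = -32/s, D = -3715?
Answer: sqrt(-3628278 + 103*I*sqrt(39415731))/103 ≈ 1.6415 + 18.566*I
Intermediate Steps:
A(l) = 3 + 2*l (A(l) = l + (3 + l) = 3 + 2*l)
sqrt(sqrt(b(103) + D) + A(-6)*(80 - 42)) = sqrt(sqrt(-32/103 - 3715) + (3 + 2*(-6))*(80 - 42)) = sqrt(sqrt(-32*1/103 - 3715) + (3 - 12)*38) = sqrt(sqrt(-32/103 - 3715) - 9*38) = sqrt(sqrt(-382677/103) - 342) = sqrt(I*sqrt(39415731)/103 - 342) = sqrt(-342 + I*sqrt(39415731)/103)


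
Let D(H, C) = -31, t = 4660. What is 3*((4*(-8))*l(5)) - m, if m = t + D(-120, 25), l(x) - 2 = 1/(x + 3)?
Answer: -4833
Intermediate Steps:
l(x) = 2 + 1/(3 + x) (l(x) = 2 + 1/(x + 3) = 2 + 1/(3 + x))
m = 4629 (m = 4660 - 31 = 4629)
3*((4*(-8))*l(5)) - m = 3*((4*(-8))*((7 + 2*5)/(3 + 5))) - 1*4629 = 3*(-32*(7 + 10)/8) - 4629 = 3*(-4*17) - 4629 = 3*(-32*17/8) - 4629 = 3*(-68) - 4629 = -204 - 4629 = -4833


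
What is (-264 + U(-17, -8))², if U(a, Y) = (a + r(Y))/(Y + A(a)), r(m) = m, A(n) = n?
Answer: 69169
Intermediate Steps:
U(a, Y) = 1 (U(a, Y) = (a + Y)/(Y + a) = (Y + a)/(Y + a) = 1)
(-264 + U(-17, -8))² = (-264 + 1)² = (-263)² = 69169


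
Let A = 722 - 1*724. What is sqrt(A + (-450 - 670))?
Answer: I*sqrt(1122) ≈ 33.496*I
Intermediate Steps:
A = -2 (A = 722 - 724 = -2)
sqrt(A + (-450 - 670)) = sqrt(-2 + (-450 - 670)) = sqrt(-2 - 1120) = sqrt(-1122) = I*sqrt(1122)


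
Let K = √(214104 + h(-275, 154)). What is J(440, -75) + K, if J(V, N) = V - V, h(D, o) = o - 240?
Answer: √214018 ≈ 462.62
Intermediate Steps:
h(D, o) = -240 + o
J(V, N) = 0
K = √214018 (K = √(214104 + (-240 + 154)) = √(214104 - 86) = √214018 ≈ 462.62)
J(440, -75) + K = 0 + √214018 = √214018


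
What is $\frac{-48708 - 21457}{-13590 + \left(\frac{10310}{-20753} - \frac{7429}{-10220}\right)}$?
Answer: $\frac{14881691983900}{2882331213563} \approx 5.1631$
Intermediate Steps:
$\frac{-48708 - 21457}{-13590 + \left(\frac{10310}{-20753} - \frac{7429}{-10220}\right)} = - \frac{70165}{-13590 + \left(10310 \left(- \frac{1}{20753}\right) - - \frac{7429}{10220}\right)} = - \frac{70165}{-13590 + \left(- \frac{10310}{20753} + \frac{7429}{10220}\right)} = - \frac{70165}{-13590 + \frac{48805837}{212095660}} = - \frac{70165}{- \frac{2882331213563}{212095660}} = \left(-70165\right) \left(- \frac{212095660}{2882331213563}\right) = \frac{14881691983900}{2882331213563}$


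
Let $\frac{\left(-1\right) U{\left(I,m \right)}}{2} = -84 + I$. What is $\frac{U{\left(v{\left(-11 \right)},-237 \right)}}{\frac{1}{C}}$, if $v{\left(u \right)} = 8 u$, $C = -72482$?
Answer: $-24933808$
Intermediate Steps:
$U{\left(I,m \right)} = 168 - 2 I$ ($U{\left(I,m \right)} = - 2 \left(-84 + I\right) = 168 - 2 I$)
$\frac{U{\left(v{\left(-11 \right)},-237 \right)}}{\frac{1}{C}} = \frac{168 - 2 \cdot 8 \left(-11\right)}{\frac{1}{-72482}} = \frac{168 - -176}{- \frac{1}{72482}} = \left(168 + 176\right) \left(-72482\right) = 344 \left(-72482\right) = -24933808$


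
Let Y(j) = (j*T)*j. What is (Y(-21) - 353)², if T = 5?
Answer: 3429904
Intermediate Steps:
Y(j) = 5*j² (Y(j) = (j*5)*j = (5*j)*j = 5*j²)
(Y(-21) - 353)² = (5*(-21)² - 353)² = (5*441 - 353)² = (2205 - 353)² = 1852² = 3429904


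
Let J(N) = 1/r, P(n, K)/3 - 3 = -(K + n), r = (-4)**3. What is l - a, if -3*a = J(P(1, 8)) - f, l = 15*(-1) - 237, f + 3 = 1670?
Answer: -51691/64 ≈ -807.67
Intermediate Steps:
f = 1667 (f = -3 + 1670 = 1667)
r = -64
P(n, K) = 9 - 3*K - 3*n (P(n, K) = 9 + 3*(-(K + n)) = 9 + 3*(-K - n) = 9 + (-3*K - 3*n) = 9 - 3*K - 3*n)
J(N) = -1/64 (J(N) = 1/(-64) = -1/64)
l = -252 (l = -15 - 237 = -252)
a = 35563/64 (a = -(-1/64 - 1*1667)/3 = -(-1/64 - 1667)/3 = -1/3*(-106689/64) = 35563/64 ≈ 555.67)
l - a = -252 - 1*35563/64 = -252 - 35563/64 = -51691/64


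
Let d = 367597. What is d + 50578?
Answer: 418175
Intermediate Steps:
d + 50578 = 367597 + 50578 = 418175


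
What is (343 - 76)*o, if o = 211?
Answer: 56337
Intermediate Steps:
(343 - 76)*o = (343 - 76)*211 = 267*211 = 56337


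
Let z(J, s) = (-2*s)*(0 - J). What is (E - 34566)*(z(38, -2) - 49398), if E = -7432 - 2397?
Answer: 2199772250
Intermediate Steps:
E = -9829
z(J, s) = 2*J*s (z(J, s) = (-2*s)*(-J) = 2*J*s)
(E - 34566)*(z(38, -2) - 49398) = (-9829 - 34566)*(2*38*(-2) - 49398) = -44395*(-152 - 49398) = -44395*(-49550) = 2199772250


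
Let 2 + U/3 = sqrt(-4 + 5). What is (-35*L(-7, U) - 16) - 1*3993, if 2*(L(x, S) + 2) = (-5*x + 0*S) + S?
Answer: -4499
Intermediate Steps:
U = -3 (U = -6 + 3*sqrt(-4 + 5) = -6 + 3*sqrt(1) = -6 + 3*1 = -6 + 3 = -3)
L(x, S) = -2 + S/2 - 5*x/2 (L(x, S) = -2 + ((-5*x + 0*S) + S)/2 = -2 + ((-5*x + 0) + S)/2 = -2 + (-5*x + S)/2 = -2 + (S - 5*x)/2 = -2 + (S/2 - 5*x/2) = -2 + S/2 - 5*x/2)
(-35*L(-7, U) - 16) - 1*3993 = (-35*(-2 + (1/2)*(-3) - 5/2*(-7)) - 16) - 1*3993 = (-35*(-2 - 3/2 + 35/2) - 16) - 3993 = (-35*14 - 16) - 3993 = (-490 - 16) - 3993 = -506 - 3993 = -4499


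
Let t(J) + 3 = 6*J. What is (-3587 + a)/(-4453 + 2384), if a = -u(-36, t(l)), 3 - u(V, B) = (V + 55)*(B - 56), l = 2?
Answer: 4483/2069 ≈ 2.1667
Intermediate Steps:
t(J) = -3 + 6*J
u(V, B) = 3 - (-56 + B)*(55 + V) (u(V, B) = 3 - (V + 55)*(B - 56) = 3 - (55 + V)*(-56 + B) = 3 - (-56 + B)*(55 + V))
a = -896 (a = -(3083 - 55*(-3 + 6*2) + 56*(-36) - 1*(-3 + 6*2)*(-36)) = -(3083 - 55*(-3 + 12) - 2016 - 1*(-3 + 12)*(-36)) = -(3083 - 55*9 - 2016 - 1*9*(-36)) = -(3083 - 495 - 2016 + 324) = -1*896 = -896)
(-3587 + a)/(-4453 + 2384) = (-3587 - 896)/(-4453 + 2384) = -4483/(-2069) = -4483*(-1/2069) = 4483/2069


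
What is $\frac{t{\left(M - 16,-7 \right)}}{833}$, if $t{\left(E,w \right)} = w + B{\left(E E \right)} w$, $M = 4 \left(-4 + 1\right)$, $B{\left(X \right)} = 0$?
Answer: $- \frac{1}{119} \approx -0.0084034$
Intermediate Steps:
$M = -12$ ($M = 4 \left(-3\right) = -12$)
$t{\left(E,w \right)} = w$ ($t{\left(E,w \right)} = w + 0 w = w + 0 = w$)
$\frac{t{\left(M - 16,-7 \right)}}{833} = - \frac{7}{833} = \left(-7\right) \frac{1}{833} = - \frac{1}{119}$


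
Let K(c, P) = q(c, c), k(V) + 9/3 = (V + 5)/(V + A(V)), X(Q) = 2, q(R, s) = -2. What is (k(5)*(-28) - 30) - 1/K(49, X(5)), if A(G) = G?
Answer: 53/2 ≈ 26.500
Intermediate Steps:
k(V) = -3 + (5 + V)/(2*V) (k(V) = -3 + (V + 5)/(V + V) = -3 + (5 + V)/((2*V)) = -3 + (5 + V)*(1/(2*V)) = -3 + (5 + V)/(2*V))
K(c, P) = -2
(k(5)*(-28) - 30) - 1/K(49, X(5)) = (((5/2)*(1 - 1*5)/5)*(-28) - 30) - 1/(-2) = (((5/2)*(⅕)*(1 - 5))*(-28) - 30) - 1*(-½) = (((5/2)*(⅕)*(-4))*(-28) - 30) + ½ = (-2*(-28) - 30) + ½ = (56 - 30) + ½ = 26 + ½ = 53/2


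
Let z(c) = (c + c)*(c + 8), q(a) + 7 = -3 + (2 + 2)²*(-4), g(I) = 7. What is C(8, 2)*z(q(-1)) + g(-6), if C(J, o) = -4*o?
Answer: -78137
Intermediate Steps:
q(a) = -74 (q(a) = -7 + (-3 + (2 + 2)²*(-4)) = -7 + (-3 + 4²*(-4)) = -7 + (-3 + 16*(-4)) = -7 + (-3 - 64) = -7 - 67 = -74)
z(c) = 2*c*(8 + c) (z(c) = (2*c)*(8 + c) = 2*c*(8 + c))
C(8, 2)*z(q(-1)) + g(-6) = (-4*2)*(2*(-74)*(8 - 74)) + 7 = -16*(-74)*(-66) + 7 = -8*9768 + 7 = -78144 + 7 = -78137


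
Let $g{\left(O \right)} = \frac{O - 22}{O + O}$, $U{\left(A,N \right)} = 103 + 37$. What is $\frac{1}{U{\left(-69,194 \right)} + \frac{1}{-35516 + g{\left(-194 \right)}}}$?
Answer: $\frac{3444998}{482299623} \approx 0.0071429$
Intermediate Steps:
$U{\left(A,N \right)} = 140$
$g{\left(O \right)} = \frac{-22 + O}{2 O}$
$\frac{1}{U{\left(-69,194 \right)} + \frac{1}{-35516 + g{\left(-194 \right)}}} = \frac{1}{140 + \frac{1}{-35516 + \frac{-22 - 194}{2 \left(-194\right)}}} = \frac{1}{140 + \frac{1}{-35516 + \frac{1}{2} \left(- \frac{1}{194}\right) \left(-216\right)}} = \frac{1}{140 + \frac{1}{-35516 + \frac{54}{97}}} = \frac{1}{140 + \frac{1}{- \frac{3444998}{97}}} = \frac{1}{140 - \frac{97}{3444998}} = \frac{1}{\frac{482299623}{3444998}} = \frac{3444998}{482299623}$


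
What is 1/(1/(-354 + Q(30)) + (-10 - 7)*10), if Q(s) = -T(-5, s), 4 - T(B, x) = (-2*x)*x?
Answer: -2158/366861 ≈ -0.0058823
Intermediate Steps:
T(B, x) = 4 + 2*x**2 (T(B, x) = 4 - (-2*x)*x = 4 - (-2)*x**2 = 4 + 2*x**2)
Q(s) = -4 - 2*s**2 (Q(s) = -(4 + 2*s**2) = -4 - 2*s**2)
1/(1/(-354 + Q(30)) + (-10 - 7)*10) = 1/(1/(-354 + (-4 - 2*30**2)) + (-10 - 7)*10) = 1/(1/(-354 + (-4 - 2*900)) - 17*10) = 1/(1/(-354 + (-4 - 1800)) - 170) = 1/(1/(-354 - 1804) - 170) = 1/(1/(-2158) - 170) = 1/(-1/2158 - 170) = 1/(-366861/2158) = -2158/366861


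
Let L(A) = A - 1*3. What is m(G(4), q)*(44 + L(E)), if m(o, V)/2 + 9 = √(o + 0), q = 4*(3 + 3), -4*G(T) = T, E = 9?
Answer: -900 + 100*I ≈ -900.0 + 100.0*I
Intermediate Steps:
L(A) = -3 + A (L(A) = A - 3 = -3 + A)
G(T) = -T/4
q = 24 (q = 4*6 = 24)
m(o, V) = -18 + 2*√o (m(o, V) = -18 + 2*√(o + 0) = -18 + 2*√o)
m(G(4), q)*(44 + L(E)) = (-18 + 2*√(-¼*4))*(44 + (-3 + 9)) = (-18 + 2*√(-1))*(44 + 6) = (-18 + 2*I)*50 = -900 + 100*I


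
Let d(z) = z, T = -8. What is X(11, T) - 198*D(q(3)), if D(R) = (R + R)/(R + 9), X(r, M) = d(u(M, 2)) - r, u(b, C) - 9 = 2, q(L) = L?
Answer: -99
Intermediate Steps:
u(b, C) = 11 (u(b, C) = 9 + 2 = 11)
X(r, M) = 11 - r
D(R) = 2*R/(9 + R) (D(R) = (2*R)/(9 + R) = 2*R/(9 + R))
X(11, T) - 198*D(q(3)) = (11 - 1*11) - 396*3/(9 + 3) = (11 - 11) - 396*3/12 = 0 - 396*3/12 = 0 - 198*1/2 = 0 - 99 = -99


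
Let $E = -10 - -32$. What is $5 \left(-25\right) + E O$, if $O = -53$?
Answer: $-1291$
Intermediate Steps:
$E = 22$ ($E = -10 + 32 = 22$)
$5 \left(-25\right) + E O = 5 \left(-25\right) + 22 \left(-53\right) = -125 - 1166 = -1291$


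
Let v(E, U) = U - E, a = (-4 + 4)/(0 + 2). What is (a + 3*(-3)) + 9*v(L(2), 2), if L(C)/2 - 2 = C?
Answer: -63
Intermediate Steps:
L(C) = 4 + 2*C
a = 0 (a = 0/2 = 0*(½) = 0)
(a + 3*(-3)) + 9*v(L(2), 2) = (0 + 3*(-3)) + 9*(2 - (4 + 2*2)) = (0 - 9) + 9*(2 - (4 + 4)) = -9 + 9*(2 - 1*8) = -9 + 9*(2 - 8) = -9 + 9*(-6) = -9 - 54 = -63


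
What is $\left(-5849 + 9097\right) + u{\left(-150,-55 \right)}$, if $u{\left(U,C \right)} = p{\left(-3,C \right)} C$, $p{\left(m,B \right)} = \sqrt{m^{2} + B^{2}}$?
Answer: $3248 - 55 \sqrt{3034} \approx 218.5$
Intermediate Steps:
$p{\left(m,B \right)} = \sqrt{B^{2} + m^{2}}$
$u{\left(U,C \right)} = C \sqrt{9 + C^{2}}$ ($u{\left(U,C \right)} = \sqrt{C^{2} + \left(-3\right)^{2}} C = \sqrt{C^{2} + 9} C = \sqrt{9 + C^{2}} C = C \sqrt{9 + C^{2}}$)
$\left(-5849 + 9097\right) + u{\left(-150,-55 \right)} = \left(-5849 + 9097\right) - 55 \sqrt{9 + \left(-55\right)^{2}} = 3248 - 55 \sqrt{9 + 3025} = 3248 - 55 \sqrt{3034}$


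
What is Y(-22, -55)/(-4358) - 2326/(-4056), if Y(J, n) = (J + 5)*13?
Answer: 2758271/4419012 ≈ 0.62418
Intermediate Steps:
Y(J, n) = 65 + 13*J (Y(J, n) = (5 + J)*13 = 65 + 13*J)
Y(-22, -55)/(-4358) - 2326/(-4056) = (65 + 13*(-22))/(-4358) - 2326/(-4056) = (65 - 286)*(-1/4358) - 2326*(-1/4056) = -221*(-1/4358) + 1163/2028 = 221/4358 + 1163/2028 = 2758271/4419012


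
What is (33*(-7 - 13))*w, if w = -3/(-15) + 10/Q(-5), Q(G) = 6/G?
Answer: 5368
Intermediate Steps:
w = -122/15 (w = -3/(-15) + 10/((6/(-5))) = -3*(-1/15) + 10/((6*(-⅕))) = ⅕ + 10/(-6/5) = ⅕ + 10*(-⅚) = ⅕ - 25/3 = -122/15 ≈ -8.1333)
(33*(-7 - 13))*w = (33*(-7 - 13))*(-122/15) = (33*(-20))*(-122/15) = -660*(-122/15) = 5368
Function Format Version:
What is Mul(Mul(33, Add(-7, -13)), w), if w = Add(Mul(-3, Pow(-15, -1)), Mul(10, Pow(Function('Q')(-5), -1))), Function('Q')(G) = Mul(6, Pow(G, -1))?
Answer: 5368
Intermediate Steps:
w = Rational(-122, 15) (w = Add(Mul(-3, Pow(-15, -1)), Mul(10, Pow(Mul(6, Pow(-5, -1)), -1))) = Add(Mul(-3, Rational(-1, 15)), Mul(10, Pow(Mul(6, Rational(-1, 5)), -1))) = Add(Rational(1, 5), Mul(10, Pow(Rational(-6, 5), -1))) = Add(Rational(1, 5), Mul(10, Rational(-5, 6))) = Add(Rational(1, 5), Rational(-25, 3)) = Rational(-122, 15) ≈ -8.1333)
Mul(Mul(33, Add(-7, -13)), w) = Mul(Mul(33, Add(-7, -13)), Rational(-122, 15)) = Mul(Mul(33, -20), Rational(-122, 15)) = Mul(-660, Rational(-122, 15)) = 5368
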